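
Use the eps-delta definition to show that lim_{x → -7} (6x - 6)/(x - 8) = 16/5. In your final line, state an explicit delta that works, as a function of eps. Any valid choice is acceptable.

delta = min(15/2, (75/28)eps)

Fix eps > 0. We want delta > 0 with 0 < |x + 7| < delta ⇒ |(6x - 6)/(x - 8) − (16/5)| < eps.
Combining over a common denominator, (6x - 6)/(x - 8) − (16/5) = [(6x - 6)·(-15) − (-48)·(x - 8)] / [(-15)·(x - 8)] = -42(x + 7) / ((-15)(x - 8)).
So |(6x - 6)/(x - 8) − (16/5)| = 42|x + 7| / (15·|x − 8|).
Restrict delta ≤ 15/2. Then |x + 7| < 15/2 gives |x − 8| = |(x + 7) + (-15)| ≥ 15 − 15/2 = 15/2.
Hence |(6x - 6)/(x - 8) − (16/5)| < 42|x + 7|/(15·(15/2)) = (28/75)|x + 7|, which is < eps once |x + 7| < (75/28)eps.
Take delta = min(15/2, (75/28)eps). Then 0 < |x + 7| < delta forces both bounds, so |(6x - 6)/(x - 8) − (16/5)| < eps.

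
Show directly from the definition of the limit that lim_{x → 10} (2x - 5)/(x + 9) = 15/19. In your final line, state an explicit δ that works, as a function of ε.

δ = min(19/2, (361/46)ε)

Fix ε > 0. We want δ > 0 with 0 < |x − 10| < δ ⇒ |(2x - 5)/(x + 9) − (15/19)| < ε.
Combining over a common denominator, (2x - 5)/(x + 9) − (15/19) = [(2x - 5)·19 − 15·(x + 9)] / [19·(x + 9)] = 23(x − 10) / (19(x + 9)).
So |(2x - 5)/(x + 9) − (15/19)| = 23|x − 10| / (19·|x + 9|).
Require δ ≤ 19/2, so |x + 9| ≥ |19| − |x − 10| > 19 − 19/2 = 19/2.
Hence |(2x - 5)/(x + 9) − (15/19)| < 23|x − 10|/(19·(19/2)) = (46/361)|x − 10|, which is < ε once |x − 10| < (361/46)ε.
Take δ = min(19/2, (361/46)ε). Then 0 < |x − 10| < δ forces both bounds, so |(2x - 5)/(x + 9) − (15/19)| < ε.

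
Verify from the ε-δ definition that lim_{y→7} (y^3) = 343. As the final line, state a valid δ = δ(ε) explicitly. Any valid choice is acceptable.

Let ε > 0 be given. We seek δ > 0 with 0 < |y − 7| < δ ⇒ |y^3 − 343| < ε.
Factor: y^3 − 343 = (y − 7)(y^2 + 7y + 49), so |y^3 − 343| = |y − 7|·|y^2 + 7y + 49|.
Restrict δ ≤ 1. Then |y − 7| < 1 gives |y| < 8, so by the triangle inequality |y^2 + 7y + 49| ≤ 8^2 + 7·8 + 49 = 169.
Hence |y^3 − 343| ≤ 169|y − 7|, which is < ε once |y − 7| < ε/169.
Take δ = min(1, ε/169). If 0 < |y − 7| < δ then both bounds hold and |y^3 − 343| ≤ 169|y − 7| < 169·(ε/169) = ε.

δ = min(1, ε/169)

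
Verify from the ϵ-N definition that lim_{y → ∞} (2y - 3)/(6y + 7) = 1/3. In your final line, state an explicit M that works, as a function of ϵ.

Suppose ϵ > 0. We seek M > 0 such that y > M implies |(2y - 3)/(6y + 7) − (1/3)| < ϵ.
(2y - 3)/(6y + 7) − (1/3) = (6(2y - 3) − 2(6y + 7)) / (6(6y + 7)) = -32/(6(6y + 7)).
For y > 0 we have 6y + 7 > 6y, so |(2y - 3)/(6y + 7) − (1/3)| = 32/(6(6y + 7)) < 32/(6·6y) = (8/9)/y.
Thus |(2y - 3)/(6y + 7) − (1/3)| < ϵ whenever y > (8/9)/ϵ.
Take M = (8/9)/ϵ. If y > M then |(2y - 3)/(6y + 7) − (1/3)| < (8/9)/y < ϵ.

M = (8/9)/ϵ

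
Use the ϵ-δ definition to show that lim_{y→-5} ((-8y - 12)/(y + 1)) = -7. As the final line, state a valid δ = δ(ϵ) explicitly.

Suppose ϵ > 0. We want δ > 0 with 0 < |y + 5| < δ ⇒ |(-8y - 12)/(y + 1) + 7| < ϵ.
Combining over a common denominator, (-8y - 12)/(y + 1) + 7 = [(-8y - 12)·(-4) − 28·(y + 1)] / [(-4)·(y + 1)] = 4(y + 5) / ((-4)(y + 1)).
So |(-8y - 12)/(y + 1) + 7| = 4|y + 5| / (4·|y + 1|).
Require δ ≤ 2, so |y + 1| ≥ |-4| − |y + 5| > 4 − 2 = 2.
Hence |(-8y - 12)/(y + 1) + 7| < 4|y + 5|/(4·2) = (1/2)|y + 5|, which is < ϵ once |y + 5| < 2ϵ.
Take δ = min(2, 2ϵ). Then 0 < |y + 5| < δ forces both bounds, so |(-8y - 12)/(y + 1) + 7| < ϵ.

δ = min(2, 2ϵ)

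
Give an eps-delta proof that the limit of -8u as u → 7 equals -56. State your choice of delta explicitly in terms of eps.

delta = eps/8

Let eps > 0 be given. We need delta > 0 so that 0 < |u − 7| < delta implies |(-8u) + 56| < eps.
|(-8u) + 56| = |-8u + 56| = 8|u − 7|.
Thus it suffices that |u − 7| < eps/8.
Take delta = eps/8. If 0 < |u − 7| < delta then |(-8u) + 56| = 8|u − 7| < 8·(eps/8) = eps.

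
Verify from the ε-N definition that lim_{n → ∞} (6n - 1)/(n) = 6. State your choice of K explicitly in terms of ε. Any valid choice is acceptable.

K = 1/ε

Suppose ε > 0. For n ≥ 1, |(6n - 1)/(n) − 6| = |-1|/((n)) = 1/((n)).
Since n ≥ n for n ≥ 1, this is ≤ 1/(n) = 1/n.
So |(6n - 1)/(n) − 6| < ε whenever n > 1/ε.
Take K = 1/ε. If n > K then |(6n - 1)/(n) − 6| ≤ 1/n < ε.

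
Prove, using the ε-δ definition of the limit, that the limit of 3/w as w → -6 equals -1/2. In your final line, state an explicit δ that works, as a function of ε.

δ = min(3, 6ε)

Let ε > 0 be given. We seek δ > 0 such that 0 < |w + 6| < δ implies |3/w + 1/2| < ε.
|3/w + 1/2| = 3·|-6 − w|/(6·|w|) = 3|w + 6|/(6|w|).
Restrict δ ≤ 3. Then |w + 6| < 3 gives |w| > 3, so 6|w| > 18.
Then |3/w + 1/2| < 3|w + 6|/18, which is < ε when |w + 6| < 6ε.
Take δ = min(3, 6ε). Then 0 < |w + 6| < δ gives both |w + 6| < 3 and |w + 6| < 6ε, so |3/w + 1/2| < ε.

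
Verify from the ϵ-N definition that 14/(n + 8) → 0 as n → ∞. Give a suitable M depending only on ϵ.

M = 14/ϵ

Fix ϵ > 0. For n ≥ 1, |14/(n + 8) − 0| = 14/(n + 8) ≤ 14/n.
We need 14/n < ϵ, i.e. n > 14/ϵ.
Take M = 14/ϵ. If n > M then |14/(n + 8)| ≤ 14/n < ϵ.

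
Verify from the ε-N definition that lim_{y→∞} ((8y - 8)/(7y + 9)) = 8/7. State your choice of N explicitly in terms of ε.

N = (128/49)/ε

Suppose ε > 0. We seek N > 0 such that y > N implies |(8y - 8)/(7y + 9) − (8/7)| < ε.
(8y - 8)/(7y + 9) − (8/7) = (7(8y - 8) − 8(7y + 9)) / (7(7y + 9)) = -128/(7(7y + 9)).
For y > 0 we have 7y + 9 > 7y, so |(8y - 8)/(7y + 9) − (8/7)| = 128/(7(7y + 9)) < 128/(7·7y) = (128/49)/y.
Thus |(8y - 8)/(7y + 9) − (8/7)| < ε whenever y > (128/49)/ε.
Take N = (128/49)/ε. If y > N then |(8y - 8)/(7y + 9) − (8/7)| < (128/49)/y < ε.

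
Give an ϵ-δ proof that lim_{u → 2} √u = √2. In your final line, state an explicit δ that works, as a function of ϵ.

δ = min(2, √2·ϵ)

Let ϵ > 0 be given. We want δ > 0 such that 0 < |u − 2| < δ implies |√u − √2| < ϵ.
Rationalise: √u − √2 = (u − 2)/(√u + √2), so |√u − √2| = |u − 2|/(√u + √2).
Restrict δ ≤ 2 so that |u − 2| < 2 forces u > 0, and then √u + √2 > √2.
Hence |√u − √2| < |u − 2|/√2, which is < ϵ once |u − 2| < √2·ϵ.
Take δ = min(2, √2·ϵ). If 0 < |u − 2| < δ then u > 0 and |√u − √2| < |u − 2|/√2 < ϵ.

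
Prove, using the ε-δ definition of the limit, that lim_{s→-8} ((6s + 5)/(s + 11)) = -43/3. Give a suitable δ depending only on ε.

Suppose ε > 0. We want δ > 0 with 0 < |s + 8| < δ ⇒ |(6s + 5)/(s + 11) + 43/3| < ε.
Combining over a common denominator, (6s + 5)/(s + 11) + 43/3 = [(6s + 5)·3 − (-43)·(s + 11)] / [3·(s + 11)] = 61(s + 8) / (3(s + 11)).
So |(6s + 5)/(s + 11) + 43/3| = 61|s + 8| / (3·|s + 11|).
Restrict δ ≤ 3/2. Then |s + 8| < 3/2 gives |s + 11| = |(s + 8) + 3| ≥ 3 − 3/2 = 3/2.
Hence |(6s + 5)/(s + 11) + 43/3| < 61|s + 8|/(3·(3/2)) = (122/9)|s + 8|, which is < ε once |s + 8| < (9/122)ε.
Take δ = min(3/2, (9/122)ε). Then 0 < |s + 8| < δ forces both bounds, so |(6s + 5)/(s + 11) + 43/3| < ε.

δ = min(3/2, (9/122)ε)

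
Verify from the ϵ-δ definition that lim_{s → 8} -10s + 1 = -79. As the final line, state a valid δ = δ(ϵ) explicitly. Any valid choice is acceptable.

δ = ϵ/10

Let ϵ > 0 be given. We need δ > 0 so that 0 < |s − 8| < δ implies |(-10s + 1) + 79| < ϵ.
|(-10s + 1) + 79| = |-10s + 80| = 10|s − 8|.
Thus it suffices that |s − 8| < ϵ/10.
Choosing δ = ϵ/10 gives |(-10s + 1) + 79| = 10|s − 8| < ϵ whenever |s − 8| < δ.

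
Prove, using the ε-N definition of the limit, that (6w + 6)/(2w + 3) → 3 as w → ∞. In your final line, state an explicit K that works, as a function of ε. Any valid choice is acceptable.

K = (3/2)/ε

Fix ε > 0. We seek K > 0 such that w > K implies |(6w + 6)/(2w + 3) − 3| < ε.
(6w + 6)/(2w + 3) − 3 = (2(6w + 6) − 6(2w + 3)) / (2(2w + 3)) = -6/(2(2w + 3)).
For w > 0 we have 2w + 3 > 2w, so |(6w + 6)/(2w + 3) − 3| = 6/(2(2w + 3)) < 6/(2·2w) = (3/2)/w.
Thus |(6w + 6)/(2w + 3) − 3| < ε whenever w > (3/2)/ε.
Take K = (3/2)/ε. If w > K then |(6w + 6)/(2w + 3) − 3| < (3/2)/w < ε.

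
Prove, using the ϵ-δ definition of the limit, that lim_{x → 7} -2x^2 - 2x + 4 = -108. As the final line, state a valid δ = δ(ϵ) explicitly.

Let ϵ > 0 be given. We want δ > 0 such that 0 < |x − 7| < δ implies |(-2x^2 - 2x + 4) + 108| < ϵ.
(-2x^2 - 2x + 4) + 108 = -2x^2 - 2x + 112 = (x − 7)(-2x - 16).
So |(-2x^2 - 2x + 4) + 108| = |x − 7|·|-2x - 16|.
Assume first that |x − 7| < 1, so |x| < 8. Then |-2x - 16| ≤ 2·8 + 16 = 32.
Hence |(-2x^2 - 2x + 4) + 108| ≤ 32|x − 7| < ϵ provided |x − 7| < ϵ/32.
Choosing δ = min(1, ϵ/32) ensures both conditions, hence |(-2x^2 - 2x + 4) + 108| < ϵ.

δ = min(1, ϵ/32)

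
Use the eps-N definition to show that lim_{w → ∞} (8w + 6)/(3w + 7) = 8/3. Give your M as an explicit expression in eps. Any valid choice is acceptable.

M = (38/9)/eps

Let eps > 0. We seek M > 0 such that w > M implies |(8w + 6)/(3w + 7) − (8/3)| < eps.
(8w + 6)/(3w + 7) − (8/3) = (3(8w + 6) − 8(3w + 7)) / (3(3w + 7)) = -38/(3(3w + 7)).
For w > 0 we have 3w + 7 > 3w, so |(8w + 6)/(3w + 7) − (8/3)| = 38/(3(3w + 7)) < 38/(3·3w) = (38/9)/w.
Thus |(8w + 6)/(3w + 7) − (8/3)| < eps whenever w > (38/9)/eps.
Take M = (38/9)/eps. If w > M then |(8w + 6)/(3w + 7) − (8/3)| < (38/9)/w < eps.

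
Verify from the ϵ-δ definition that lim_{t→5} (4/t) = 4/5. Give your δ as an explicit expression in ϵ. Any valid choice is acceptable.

δ = min(5/2, (25/8)ϵ)

Let ϵ > 0. We seek δ > 0 such that 0 < |t − 5| < δ implies |4/t − (4/5)| < ϵ.
|4/t − (4/5)| = 4·|5 − t|/(5·|t|) = 4|t − 5|/(5|t|).
Restrict δ ≤ 5/2. Then |t − 5| < 5/2 gives |t| > 5/2, so 5|t| > 25/2.
Then |4/t − (4/5)| < 4|t − 5|/(25/2), which is < ϵ when |t − 5| < (25/8)ϵ.
Take δ = min(5/2, (25/8)ϵ). Then 0 < |t − 5| < δ gives both |t − 5| < 5/2 and |t − 5| < (25/8)ϵ, so |4/t − (4/5)| < ϵ.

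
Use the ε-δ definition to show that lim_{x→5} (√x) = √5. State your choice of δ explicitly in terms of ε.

δ = min(5, √5·ε)

Let ε > 0 be given. We want δ > 0 such that 0 < |x − 5| < δ implies |√x − √5| < ε.
Rationalise: √x − √5 = (x − 5)/(√x + √5), so |√x − √5| = |x − 5|/(√x + √5).
Restrict δ ≤ 5 so that |x − 5| < 5 forces x > 0, and then √x + √5 > √5.
Hence |√x − √5| < |x − 5|/√5, which is < ε once |x − 5| < √5·ε.
Take δ = min(5, √5·ε). If 0 < |x − 5| < δ then x > 0 and |√x − √5| < |x − 5|/√5 < ε.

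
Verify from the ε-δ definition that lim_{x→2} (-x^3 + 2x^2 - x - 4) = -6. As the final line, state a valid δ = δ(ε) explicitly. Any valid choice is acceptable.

Suppose ε > 0. We want δ > 0 such that 0 < |x − 2| < δ implies |(-x^3 + 2x^2 - x - 4) + 6| < ε.
(-x^3 + 2x^2 - x - 4) + 6 = -x^3 + 2x^2 - x + 2 = (x − 2)(-x^2 - 1).
So |(-x^3 + 2x^2 - x - 4) + 6| = |x − 2|·|-x^2 - 1|.
Assume first that |x − 2| < 2, so |x| < 4. Then |-x^2 - 1| ≤ 4^2 + 1 = 17.
Hence |(-x^3 + 2x^2 - x - 4) + 6| ≤ 17|x − 2| < ε provided |x − 2| < ε/17.
Take δ = min(2, ε/17). Then 0 < |x − 2| < δ gives both |x − 2| < 2 and |x − 2| < ε/17, so |(-x^3 + 2x^2 - x - 4) + 6| < ε.

δ = min(2, ε/17)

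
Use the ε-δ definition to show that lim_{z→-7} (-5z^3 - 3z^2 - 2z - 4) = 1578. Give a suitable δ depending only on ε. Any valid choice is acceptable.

Let ε > 0 be given. We want δ > 0 such that 0 < |z + 7| < δ implies |(-5z^3 - 3z^2 - 2z - 4) − 1578| < ε.
(-5z^3 - 3z^2 - 2z - 4) − 1578 = -5z^3 - 3z^2 - 2z - 1582 = (z + 7)(-5z^2 + 32z - 226).
So |(-5z^3 - 3z^2 - 2z - 4) − 1578| = |z + 7|·|-5z^2 + 32z - 226|.
Assume first that |z + 7| < 1, so |z| < 8. Then |-5z^2 + 32z - 226| ≤ 5·8^2 + 32·8 + 226 = 802.
Hence |(-5z^3 - 3z^2 - 2z - 4) − 1578| ≤ 802|z + 7| < ε provided |z + 7| < ε/802.
Choosing δ = min(1, ε/802) ensures both conditions, hence |(-5z^3 - 3z^2 - 2z - 4) − 1578| < ε.

δ = min(1, ε/802)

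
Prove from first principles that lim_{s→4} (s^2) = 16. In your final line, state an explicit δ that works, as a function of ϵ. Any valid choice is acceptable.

δ = min(1, ϵ/9)

Suppose ϵ > 0. We seek δ > 0 with 0 < |s − 4| < δ ⇒ |s^2 − 16| < ϵ.
Factor: s^2 − 16 = (s − 4)(s + 4), so |s^2 − 16| = |s − 4|·|s + 4|.
Restrict δ ≤ 1. Then |s − 4| < 1 gives |s| < 5, so by the triangle inequality |s + 4| ≤ 5 + 4 = 9.
Hence |s^2 − 16| ≤ 9|s − 4|, which is < ϵ once |s − 4| < ϵ/9.
Take δ = min(1, ϵ/9). If 0 < |s − 4| < δ then both bounds hold and |s^2 − 16| ≤ 9|s − 4| < 9·(ϵ/9) = ϵ.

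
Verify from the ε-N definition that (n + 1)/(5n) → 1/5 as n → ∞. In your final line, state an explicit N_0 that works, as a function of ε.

Let ε > 0. For n ≥ 1, |(n + 1)/(5n) − (1/5)| = |5|/(5(5n)) = 5/(5(5n)).
Since 5n ≥ 5n for n ≥ 1, this is ≤ 5/(5·5n) = (1/5)/n.
So |(n + 1)/(5n) − (1/5)| < ε whenever n > (1/5)/ε.
Take N_0 = (1/5)/ε. If n > N_0 then |(n + 1)/(5n) − (1/5)| ≤ (1/5)/n < ε.

N_0 = (1/5)/ε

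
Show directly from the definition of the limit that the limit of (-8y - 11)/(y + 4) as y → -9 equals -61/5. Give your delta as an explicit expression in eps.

delta = min(5/2, (25/42)eps)

Suppose eps > 0. We want delta > 0 with 0 < |y + 9| < delta ⇒ |(-8y - 11)/(y + 4) + 61/5| < eps.
Combining over a common denominator, (-8y - 11)/(y + 4) + 61/5 = [(-8y - 11)·(-5) − 61·(y + 4)] / [(-5)·(y + 4)] = -21(y + 9) / ((-5)(y + 4)).
So |(-8y - 11)/(y + 4) + 61/5| = 21|y + 9| / (5·|y + 4|).
Restrict delta ≤ 5/2. Then |y + 9| < 5/2 gives |y + 4| = |(y + 9) + (-5)| ≥ 5 − 5/2 = 5/2.
Hence |(-8y - 11)/(y + 4) + 61/5| < 21|y + 9|/(5·(5/2)) = (42/25)|y + 9|, which is < eps once |y + 9| < (25/42)eps.
Take delta = min(5/2, (25/42)eps). Then 0 < |y + 9| < delta forces both bounds, so |(-8y - 11)/(y + 4) + 61/5| < eps.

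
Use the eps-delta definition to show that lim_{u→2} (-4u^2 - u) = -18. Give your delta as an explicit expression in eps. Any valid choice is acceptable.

Let eps > 0. We want delta > 0 such that 0 < |u − 2| < delta implies |(-4u^2 - u) + 18| < eps.
(-4u^2 - u) + 18 = -4u^2 - u + 18 = (u − 2)(-4u - 9).
So |(-4u^2 - u) + 18| = |u − 2|·|-4u - 9|.
Require delta ≤ 1. Then |u − 2| < 1 gives |u| < 3, and by the triangle inequality |-4u - 9| ≤ 4·3 + 9 = 21.
Hence |(-4u^2 - u) + 18| ≤ 21|u − 2| < eps provided |u − 2| < eps/21.
Choosing delta = min(1, eps/21) ensures both conditions, hence |(-4u^2 - u) + 18| < eps.

delta = min(1, eps/21)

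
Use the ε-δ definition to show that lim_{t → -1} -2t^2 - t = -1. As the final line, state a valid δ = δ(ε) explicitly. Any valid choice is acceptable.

δ = min(1, ε/5)

Fix ε > 0. We want δ > 0 such that 0 < |t + 1| < δ implies |(-2t^2 - t) + 1| < ε.
(-2t^2 - t) + 1 = -2t^2 - t + 1 = (t + 1)(-2t + 1).
So |(-2t^2 - t) + 1| = |t + 1|·|-2t + 1|.
Require δ ≤ 1. Then |t + 1| < 1 gives |t| < 2, and by the triangle inequality |-2t + 1| ≤ 2·2 + 1 = 5.
Hence |(-2t^2 - t) + 1| ≤ 5|t + 1| < ε provided |t + 1| < ε/5.
Take δ = min(1, ε/5). Then 0 < |t + 1| < δ gives both |t + 1| < 1 and |t + 1| < ε/5, so |(-2t^2 - t) + 1| < ε.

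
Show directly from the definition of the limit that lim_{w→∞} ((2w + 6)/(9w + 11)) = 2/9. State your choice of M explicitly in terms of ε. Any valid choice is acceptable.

M = (32/81)/ε

Fix ε > 0. We seek M > 0 such that w > M implies |(2w + 6)/(9w + 11) − (2/9)| < ε.
(2w + 6)/(9w + 11) − (2/9) = (9(2w + 6) − 2(9w + 11)) / (9(9w + 11)) = 32/(9(9w + 11)).
For w > 0 we have 9w + 11 > 9w, so |(2w + 6)/(9w + 11) − (2/9)| = 32/(9(9w + 11)) < 32/(9·9w) = (32/81)/w.
Thus |(2w + 6)/(9w + 11) − (2/9)| < ε whenever w > (32/81)/ε.
Take M = (32/81)/ε. If w > M then |(2w + 6)/(9w + 11) − (2/9)| < (32/81)/w < ε.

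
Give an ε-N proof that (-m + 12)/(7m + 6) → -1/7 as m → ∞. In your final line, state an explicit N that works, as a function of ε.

N = (90/49)/ε

Suppose ε > 0. For m ≥ 1, |(-m + 12)/(7m + 6) + 1/7| = |90|/(7(7m + 6)) = 90/(7(7m + 6)).
Since 7m + 6 ≥ 7m for m ≥ 1, this is ≤ 90/(7·7m) = (90/49)/m.
So |(-m + 12)/(7m + 6) + 1/7| < ε whenever m > (90/49)/ε.
Take N = (90/49)/ε. If m > N then |(-m + 12)/(7m + 6) + 1/7| ≤ (90/49)/m < ε.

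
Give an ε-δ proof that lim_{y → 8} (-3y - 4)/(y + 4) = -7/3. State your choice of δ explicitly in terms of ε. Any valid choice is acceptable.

Fix ε > 0. We want δ > 0 with 0 < |y − 8| < δ ⇒ |(-3y - 4)/(y + 4) + 7/3| < ε.
Combining over a common denominator, (-3y - 4)/(y + 4) + 7/3 = [(-3y - 4)·12 − (-28)·(y + 4)] / [12·(y + 4)] = -8(y − 8) / (12(y + 4)).
So |(-3y - 4)/(y + 4) + 7/3| = 8|y − 8| / (12·|y + 4|).
Require δ ≤ 6, so |y + 4| ≥ |12| − |y − 8| > 12 − 6 = 6.
Hence |(-3y - 4)/(y + 4) + 7/3| < 8|y − 8|/(12·6) = (1/9)|y − 8|, which is < ε once |y − 8| < 9ε.
Take δ = min(6, 9ε). Then 0 < |y − 8| < δ forces both bounds, so |(-3y - 4)/(y + 4) + 7/3| < ε.

δ = min(6, 9ε)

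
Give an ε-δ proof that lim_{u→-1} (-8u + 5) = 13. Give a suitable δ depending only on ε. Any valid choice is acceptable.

δ = ε/8

Suppose ε > 0. We need δ > 0 so that 0 < |u + 1| < δ implies |(-8u + 5) − 13| < ε.
Since (-8u + 5) − 13 = -8(u + 1), we have |(-8u + 5) − 13| = 8|u + 1|.
Thus it suffices that |u + 1| < ε/8.
Take δ = ε/8. If 0 < |u + 1| < δ then |(-8u + 5) − 13| = 8|u + 1| < 8·(ε/8) = ε.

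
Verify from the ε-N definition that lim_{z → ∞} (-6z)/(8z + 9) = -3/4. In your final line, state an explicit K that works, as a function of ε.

Let ε > 0. We seek K > 0 such that z > K implies |(-6z)/(8z + 9) + 3/4| < ε.
(-6z)/(8z + 9) + 3/4 = (8(-6z) − (-6)(8z + 9)) / (8(8z + 9)) = 54/(8(8z + 9)).
For z > 0 we have 8z + 9 > 8z, so |(-6z)/(8z + 9) + 3/4| = 54/(8(8z + 9)) < 54/(8·8z) = (27/32)/z.
Thus |(-6z)/(8z + 9) + 3/4| < ε whenever z > (27/32)/ε.
Take K = (27/32)/ε. If z > K then |(-6z)/(8z + 9) + 3/4| < (27/32)/z < ε.

K = (27/32)/ε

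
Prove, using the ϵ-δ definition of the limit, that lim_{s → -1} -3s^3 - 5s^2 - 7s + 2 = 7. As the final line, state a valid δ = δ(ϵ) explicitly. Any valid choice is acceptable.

δ = min(1, ϵ/21)

Suppose ϵ > 0. We want δ > 0 such that 0 < |s + 1| < δ implies |(-3s^3 - 5s^2 - 7s + 2) − 7| < ϵ.
(-3s^3 - 5s^2 - 7s + 2) − 7 = -3s^3 - 5s^2 - 7s - 5 = (s + 1)(-3s^2 - 2s - 5).
So |(-3s^3 - 5s^2 - 7s + 2) − 7| = |s + 1|·|-3s^2 - 2s - 5|.
Require δ ≤ 1. Then |s + 1| < 1 gives |s| < 2, and by the triangle inequality |-3s^2 - 2s - 5| ≤ 3·2^2 + 2·2 + 5 = 21.
Hence |(-3s^3 - 5s^2 - 7s + 2) − 7| ≤ 21|s + 1| < ϵ provided |s + 1| < ϵ/21.
Choosing δ = min(1, ϵ/21) ensures both conditions, hence |(-3s^3 - 5s^2 - 7s + 2) − 7| < ϵ.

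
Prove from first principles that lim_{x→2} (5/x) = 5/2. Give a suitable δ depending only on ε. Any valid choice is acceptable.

Let ε > 0. We seek δ > 0 such that 0 < |x − 2| < δ implies |5/x − (5/2)| < ε.
|5/x − (5/2)| = 5·|2 − x|/(2·|x|) = 5|x − 2|/(2|x|).
Restrict δ ≤ 1. Then |x − 2| < 1 gives |x| > 1, so 2|x| > 2.
Then |5/x − (5/2)| < 5|x − 2|/2, which is < ε when |x − 2| < (2/5)ε.
Take δ = min(1, (2/5)ε). Then 0 < |x − 2| < δ gives both |x − 2| < 1 and |x − 2| < (2/5)ε, so |5/x − (5/2)| < ε.

δ = min(1, (2/5)ε)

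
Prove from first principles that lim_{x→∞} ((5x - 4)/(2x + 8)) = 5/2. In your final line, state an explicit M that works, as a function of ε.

M = 12/ε

Let ε > 0 be given. We seek M > 0 such that x > M implies |(5x - 4)/(2x + 8) − (5/2)| < ε.
(5x - 4)/(2x + 8) − (5/2) = (2(5x - 4) − 5(2x + 8)) / (2(2x + 8)) = -48/(2(2x + 8)).
For x > 0 we have 2x + 8 > 2x, so |(5x - 4)/(2x + 8) − (5/2)| = 48/(2(2x + 8)) < 48/(2·2x) = 12/x.
Thus |(5x - 4)/(2x + 8) − (5/2)| < ε whenever x > 12/ε.
Take M = 12/ε. If x > M then |(5x - 4)/(2x + 8) − (5/2)| < 12/x < ε.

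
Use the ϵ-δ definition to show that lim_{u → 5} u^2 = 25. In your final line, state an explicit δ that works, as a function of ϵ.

δ = min(1, ϵ/11)

Let ϵ > 0 be given. We seek δ > 0 with 0 < |u − 5| < δ ⇒ |u^2 − 25| < ϵ.
Factor: u^2 − 25 = (u − 5)(u + 5), so |u^2 − 25| = |u − 5|·|u + 5|.
Restrict δ ≤ 1. Then |u − 5| < 1 gives |u| < 6, so by the triangle inequality |u + 5| ≤ 6 + 5 = 11.
Hence |u^2 − 25| ≤ 11|u − 5|, which is < ϵ once |u − 5| < ϵ/11.
Take δ = min(1, ϵ/11). If 0 < |u − 5| < δ then both bounds hold and |u^2 − 25| ≤ 11|u − 5| < 11·(ϵ/11) = ϵ.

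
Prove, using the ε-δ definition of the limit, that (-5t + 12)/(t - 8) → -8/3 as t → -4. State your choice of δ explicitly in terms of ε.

δ = min(6, (18/7)ε)

Fix ε > 0. We want δ > 0 with 0 < |t + 4| < δ ⇒ |(-5t + 12)/(t - 8) + 8/3| < ε.
Combining over a common denominator, (-5t + 12)/(t - 8) + 8/3 = [(-5t + 12)·(-12) − 32·(t - 8)] / [(-12)·(t - 8)] = 28(t + 4) / ((-12)(t - 8)).
So |(-5t + 12)/(t - 8) + 8/3| = 28|t + 4| / (12·|t − 8|).
Restrict δ ≤ 6. Then |t + 4| < 6 gives |t − 8| = |(t + 4) + (-12)| ≥ 12 − 6 = 6.
Hence |(-5t + 12)/(t - 8) + 8/3| < 28|t + 4|/(12·6) = (7/18)|t + 4|, which is < ε once |t + 4| < (18/7)ε.
Take δ = min(6, (18/7)ε). Then 0 < |t + 4| < δ forces both bounds, so |(-5t + 12)/(t - 8) + 8/3| < ε.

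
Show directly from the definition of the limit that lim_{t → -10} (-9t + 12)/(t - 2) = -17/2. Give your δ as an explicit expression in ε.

Fix ε > 0. We want δ > 0 with 0 < |t + 10| < δ ⇒ |(-9t + 12)/(t - 2) + 17/2| < ε.
Combining over a common denominator, (-9t + 12)/(t - 2) + 17/2 = [(-9t + 12)·(-12) − 102·(t - 2)] / [(-12)·(t - 2)] = 6(t + 10) / ((-12)(t - 2)).
So |(-9t + 12)/(t - 2) + 17/2| = 6|t + 10| / (12·|t − 2|).
Restrict δ ≤ 6. Then |t + 10| < 6 gives |t − 2| = |(t + 10) + (-12)| ≥ 12 − 6 = 6.
Hence |(-9t + 12)/(t - 2) + 17/2| < 6|t + 10|/(12·6) = (1/12)|t + 10|, which is < ε once |t + 10| < 12ε.
Take δ = min(6, 12ε). Then 0 < |t + 10| < δ forces both bounds, so |(-9t + 12)/(t - 2) + 17/2| < ε.

δ = min(6, 12ε)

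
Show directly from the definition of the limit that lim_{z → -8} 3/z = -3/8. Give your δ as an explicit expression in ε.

δ = min(4, (32/3)ε)

Fix ε > 0. We seek δ > 0 such that 0 < |z + 8| < δ implies |3/z + 3/8| < ε.
|3/z + 3/8| = 3·|-8 − z|/(8·|z|) = 3|z + 8|/(8|z|).
Require δ ≤ 4 so that |z| > 8 − 4 = 4, hence 8|z| > 32.
Then |3/z + 3/8| < 3|z + 8|/32, which is < ε when |z + 8| < (32/3)ε.
Take δ = min(4, (32/3)ε). Then 0 < |z + 8| < δ gives both |z + 8| < 4 and |z + 8| < (32/3)ε, so |3/z + 3/8| < ε.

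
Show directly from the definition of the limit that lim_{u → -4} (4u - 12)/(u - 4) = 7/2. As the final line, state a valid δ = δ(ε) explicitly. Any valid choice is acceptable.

δ = min(4, 8ε)

Let ε > 0. We want δ > 0 with 0 < |u + 4| < δ ⇒ |(4u - 12)/(u - 4) − (7/2)| < ε.
Combining over a common denominator, (4u - 12)/(u - 4) − (7/2) = [(4u - 12)·(-8) − (-28)·(u - 4)] / [(-8)·(u - 4)] = -4(u + 4) / ((-8)(u - 4)).
So |(4u - 12)/(u - 4) − (7/2)| = 4|u + 4| / (8·|u − 4|).
Restrict δ ≤ 4. Then |u + 4| < 4 gives |u − 4| = |(u + 4) + (-8)| ≥ 8 − 4 = 4.
Hence |(4u - 12)/(u - 4) − (7/2)| < 4|u + 4|/(8·4) = (1/8)|u + 4|, which is < ε once |u + 4| < 8ε.
Take δ = min(4, 8ε). Then 0 < |u + 4| < δ forces both bounds, so |(4u - 12)/(u - 4) − (7/2)| < ε.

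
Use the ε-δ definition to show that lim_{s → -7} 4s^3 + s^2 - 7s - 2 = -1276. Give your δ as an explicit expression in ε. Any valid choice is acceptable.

δ = min(1, ε/654)

Suppose ε > 0. We want δ > 0 such that 0 < |s + 7| < δ implies |(4s^3 + s^2 - 7s - 2) + 1276| < ε.
(4s^3 + s^2 - 7s - 2) + 1276 = 4s^3 + s^2 - 7s + 1274 = (s + 7)(4s^2 - 27s + 182).
So |(4s^3 + s^2 - 7s - 2) + 1276| = |s + 7|·|4s^2 - 27s + 182|.
Assume first that |s + 7| < 1, so |s| < 8. Then |4s^2 - 27s + 182| ≤ 4·8^2 + 27·8 + 182 = 654.
Hence |(4s^3 + s^2 - 7s - 2) + 1276| ≤ 654|s + 7| < ε provided |s + 7| < ε/654.
Choosing δ = min(1, ε/654) ensures both conditions, hence |(4s^3 + s^2 - 7s - 2) + 1276| < ε.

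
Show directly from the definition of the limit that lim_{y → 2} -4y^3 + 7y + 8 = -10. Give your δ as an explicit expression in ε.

Fix ε > 0. We want δ > 0 such that 0 < |y − 2| < δ implies |(-4y^3 + 7y + 8) + 10| < ε.
(-4y^3 + 7y + 8) + 10 = -4y^3 + 7y + 18 = (y − 2)(-4y^2 - 8y - 9).
So |(-4y^3 + 7y + 8) + 10| = |y − 2|·|-4y^2 - 8y - 9|.
Assume first that |y − 2| < 1, so |y| < 3. Then |-4y^2 - 8y - 9| ≤ 4·3^2 + 8·3 + 9 = 69.
Hence |(-4y^3 + 7y + 8) + 10| ≤ 69|y − 2| < ε provided |y − 2| < ε/69.
Choosing δ = min(1, ε/69) ensures both conditions, hence |(-4y^3 + 7y + 8) + 10| < ε.

δ = min(1, ε/69)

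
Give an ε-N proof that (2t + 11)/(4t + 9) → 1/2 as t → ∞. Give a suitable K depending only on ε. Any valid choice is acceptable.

K = (13/8)/ε

Let ε > 0 be given. We seek K > 0 such that t > K implies |(2t + 11)/(4t + 9) − (1/2)| < ε.
(2t + 11)/(4t + 9) − (1/2) = (4(2t + 11) − 2(4t + 9)) / (4(4t + 9)) = 26/(4(4t + 9)).
For t > 0 we have 4t + 9 > 4t, so |(2t + 11)/(4t + 9) − (1/2)| = 26/(4(4t + 9)) < 26/(4·4t) = (13/8)/t.
Thus |(2t + 11)/(4t + 9) − (1/2)| < ε whenever t > (13/8)/ε.
Take K = (13/8)/ε. If t > K then |(2t + 11)/(4t + 9) − (1/2)| < (13/8)/t < ε.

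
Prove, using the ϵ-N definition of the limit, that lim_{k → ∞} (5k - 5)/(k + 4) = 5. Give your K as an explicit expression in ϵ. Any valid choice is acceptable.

K = 25/ϵ

Let ϵ > 0 be given. For k ≥ 1, |(5k - 5)/(k + 4) − 5| = |-25|/((k + 4)) = 25/((k + 4)).
Since k + 4 ≥ k for k ≥ 1, this is ≤ 25/(k) = 25/k.
So |(5k - 5)/(k + 4) − 5| < ϵ whenever k > 25/ϵ.
Take K = 25/ϵ. If k > K then |(5k - 5)/(k + 4) − 5| ≤ 25/k < ϵ.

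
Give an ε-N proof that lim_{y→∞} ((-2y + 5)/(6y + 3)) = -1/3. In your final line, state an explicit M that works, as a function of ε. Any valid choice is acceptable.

M = 1/ε

Let ε > 0. We seek M > 0 such that y > M implies |(-2y + 5)/(6y + 3) + 1/3| < ε.
(-2y + 5)/(6y + 3) + 1/3 = (6(-2y + 5) − (-2)(6y + 3)) / (6(6y + 3)) = 36/(6(6y + 3)).
For y > 0 we have 6y + 3 > 6y, so |(-2y + 5)/(6y + 3) + 1/3| = 36/(6(6y + 3)) < 36/(6·6y) = 1/y.
Thus |(-2y + 5)/(6y + 3) + 1/3| < ε whenever y > 1/ε.
Take M = 1/ε. If y > M then |(-2y + 5)/(6y + 3) + 1/3| < 1/y < ε.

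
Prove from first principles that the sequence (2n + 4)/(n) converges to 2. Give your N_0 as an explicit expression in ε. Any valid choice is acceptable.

N_0 = 4/ε

Fix ε > 0. For n ≥ 1, |(2n + 4)/(n) − 2| = |4|/((n)) = 4/((n)).
Since n ≥ n for n ≥ 1, this is ≤ 4/(n) = 4/n.
So |(2n + 4)/(n) − 2| < ε whenever n > 4/ε.
Take N_0 = 4/ε. If n > N_0 then |(2n + 4)/(n) − 2| ≤ 4/n < ε.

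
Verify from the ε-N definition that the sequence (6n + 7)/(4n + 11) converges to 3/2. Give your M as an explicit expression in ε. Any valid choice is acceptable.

Let ε > 0 be given. For n ≥ 1, |(6n + 7)/(4n + 11) − (3/2)| = |-38|/(4(4n + 11)) = 38/(4(4n + 11)).
Since 4n + 11 ≥ 4n for n ≥ 1, this is ≤ 38/(4·4n) = (19/8)/n.
So |(6n + 7)/(4n + 11) − (3/2)| < ε whenever n > (19/8)/ε.
Take M = (19/8)/ε. If n > M then |(6n + 7)/(4n + 11) − (3/2)| ≤ (19/8)/n < ε.

M = (19/8)/ε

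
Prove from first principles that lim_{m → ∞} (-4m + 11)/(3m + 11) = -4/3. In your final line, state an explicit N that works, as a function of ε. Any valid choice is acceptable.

Suppose ε > 0. For m ≥ 1, |(-4m + 11)/(3m + 11) + 4/3| = |77|/(3(3m + 11)) = 77/(3(3m + 11)).
Since 3m + 11 ≥ 3m for m ≥ 1, this is ≤ 77/(3·3m) = (77/9)/m.
So |(-4m + 11)/(3m + 11) + 4/3| < ε whenever m > (77/9)/ε.
Take N = (77/9)/ε. If m > N then |(-4m + 11)/(3m + 11) + 4/3| ≤ (77/9)/m < ε.

N = (77/9)/ε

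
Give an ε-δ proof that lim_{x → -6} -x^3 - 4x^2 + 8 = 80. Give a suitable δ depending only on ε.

Let ε > 0. We want δ > 0 such that 0 < |x + 6| < δ implies |(-x^3 - 4x^2 + 8) − 80| < ε.
(-x^3 - 4x^2 + 8) − 80 = -x^3 - 4x^2 - 72 = (x + 6)(-x^2 + 2x - 12).
So |(-x^3 - 4x^2 + 8) − 80| = |x + 6|·|-x^2 + 2x - 12|.
Require δ ≤ 1. Then |x + 6| < 1 gives |x| < 7, and by the triangle inequality |-x^2 + 2x - 12| ≤ 7^2 + 2·7 + 12 = 75.
Hence |(-x^3 - 4x^2 + 8) − 80| ≤ 75|x + 6| < ε provided |x + 6| < ε/75.
Take δ = min(1, ε/75). Then 0 < |x + 6| < δ gives both |x + 6| < 1 and |x + 6| < ε/75, so |(-x^3 - 4x^2 + 8) − 80| < ε.

δ = min(1, ε/75)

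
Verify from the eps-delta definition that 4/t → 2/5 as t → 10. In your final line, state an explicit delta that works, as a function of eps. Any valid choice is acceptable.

Let eps > 0 be given. We seek delta > 0 such that 0 < |t − 10| < delta implies |4/t − (2/5)| < eps.
|4/t − (2/5)| = 4·|10 − t|/(10·|t|) = 4|t − 10|/(10|t|).
Require delta ≤ 5 so that |t| > 10 − 5 = 5, hence 10|t| > 50.
Then |4/t − (2/5)| < 4|t − 10|/50, which is < eps when |t − 10| < (25/2)eps.
Take delta = min(5, (25/2)eps). Then 0 < |t − 10| < delta gives both |t − 10| < 5 and |t − 10| < (25/2)eps, so |4/t − (2/5)| < eps.

delta = min(5, (25/2)eps)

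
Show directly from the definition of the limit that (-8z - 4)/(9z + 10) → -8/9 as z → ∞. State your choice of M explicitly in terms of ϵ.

Let ϵ > 0 be given. We seek M > 0 such that z > M implies |(-8z - 4)/(9z + 10) + 8/9| < ϵ.
(-8z - 4)/(9z + 10) + 8/9 = (9(-8z - 4) − (-8)(9z + 10)) / (9(9z + 10)) = 44/(9(9z + 10)).
For z > 0 we have 9z + 10 > 9z, so |(-8z - 4)/(9z + 10) + 8/9| = 44/(9(9z + 10)) < 44/(9·9z) = (44/81)/z.
Thus |(-8z - 4)/(9z + 10) + 8/9| < ϵ whenever z > (44/81)/ϵ.
Take M = (44/81)/ϵ. If z > M then |(-8z - 4)/(9z + 10) + 8/9| < (44/81)/z < ϵ.

M = (44/81)/ϵ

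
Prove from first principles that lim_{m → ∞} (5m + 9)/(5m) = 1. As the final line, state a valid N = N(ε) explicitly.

N = (9/5)/ε

Let ε > 0 be given. For m ≥ 1, |(5m + 9)/(5m) − 1| = |45|/(5(5m)) = 45/(5(5m)).
Since 5m ≥ 5m for m ≥ 1, this is ≤ 45/(5·5m) = (9/5)/m.
So |(5m + 9)/(5m) − 1| < ε whenever m > (9/5)/ε.
Take N = (9/5)/ε. If m > N then |(5m + 9)/(5m) − 1| ≤ (9/5)/m < ε.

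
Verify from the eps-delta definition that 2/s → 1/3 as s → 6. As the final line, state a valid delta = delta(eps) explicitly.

Fix eps > 0. We seek delta > 0 such that 0 < |s − 6| < delta implies |2/s − (1/3)| < eps.
|2/s − (1/3)| = 2·|6 − s|/(6·|s|) = 2|s − 6|/(6|s|).
Restrict delta ≤ 3. Then |s − 6| < 3 gives |s| > 3, so 6|s| > 18.
Then |2/s − (1/3)| < 2|s − 6|/18, which is < eps when |s − 6| < 9eps.
Take delta = min(3, 9eps). Then 0 < |s − 6| < delta gives both |s − 6| < 3 and |s − 6| < 9eps, so |2/s − (1/3)| < eps.

delta = min(3, 9eps)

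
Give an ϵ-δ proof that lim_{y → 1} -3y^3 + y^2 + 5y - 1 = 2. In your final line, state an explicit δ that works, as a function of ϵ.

δ = min(1, ϵ/19)

Suppose ϵ > 0. We want δ > 0 such that 0 < |y − 1| < δ implies |(-3y^3 + y^2 + 5y - 1) − 2| < ϵ.
(-3y^3 + y^2 + 5y - 1) − 2 = -3y^3 + y^2 + 5y - 3 = (y − 1)(-3y^2 - 2y + 3).
So |(-3y^3 + y^2 + 5y - 1) − 2| = |y − 1|·|-3y^2 - 2y + 3|.
Assume first that |y − 1| < 1, so |y| < 2. Then |-3y^2 - 2y + 3| ≤ 3·2^2 + 2·2 + 3 = 19.
Hence |(-3y^3 + y^2 + 5y - 1) − 2| ≤ 19|y − 1| < ϵ provided |y − 1| < ϵ/19.
Choosing δ = min(1, ϵ/19) ensures both conditions, hence |(-3y^3 + y^2 + 5y - 1) − 2| < ϵ.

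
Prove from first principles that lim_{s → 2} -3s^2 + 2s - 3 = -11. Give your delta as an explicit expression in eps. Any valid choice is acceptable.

Fix eps > 0. We want delta > 0 such that 0 < |s − 2| < delta implies |(-3s^2 + 2s - 3) + 11| < eps.
(-3s^2 + 2s - 3) + 11 = -3s^2 + 2s + 8 = (s − 2)(-3s - 4).
So |(-3s^2 + 2s - 3) + 11| = |s − 2|·|-3s - 4|.
Assume first that |s − 2| < 1, so |s| < 3. Then |-3s - 4| ≤ 3·3 + 4 = 13.
Hence |(-3s^2 + 2s - 3) + 11| ≤ 13|s − 2| < eps provided |s − 2| < eps/13.
Take delta = min(1, eps/13). Then 0 < |s − 2| < delta gives both |s − 2| < 1 and |s − 2| < eps/13, so |(-3s^2 + 2s - 3) + 11| < eps.

delta = min(1, eps/13)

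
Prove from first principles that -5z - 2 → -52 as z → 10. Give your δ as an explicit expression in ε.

δ = ε/5

Let ε > 0 be given. We need δ > 0 so that 0 < |z − 10| < δ implies |(-5z - 2) + 52| < ε.
Since (-5z - 2) + 52 = -5(z − 10), we have |(-5z - 2) + 52| = 5|z − 10|.
Thus it suffices that |z − 10| < ε/5.
Take δ = ε/5. If 0 < |z − 10| < δ then |(-5z - 2) + 52| = 5|z − 10| < 5·(ε/5) = ε.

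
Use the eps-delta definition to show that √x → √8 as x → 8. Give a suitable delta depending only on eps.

delta = min(8, √8·eps)

Fix eps > 0. We want delta > 0 such that 0 < |x − 8| < delta implies |√x − √8| < eps.
Rationalise: √x − √8 = (x − 8)/(√x + √8), so |√x − √8| = |x − 8|/(√x + √8).
Restrict delta ≤ 8 so that |x − 8| < 8 forces x > 0, and then √x + √8 > √8.
Hence |√x − √8| < |x − 8|/√8, which is < eps once |x − 8| < √8·eps.
Take delta = min(8, √8·eps). If 0 < |x − 8| < delta then x > 0 and |√x − √8| < |x − 8|/√8 < eps.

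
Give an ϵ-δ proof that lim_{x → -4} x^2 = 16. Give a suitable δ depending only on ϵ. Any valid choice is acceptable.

Let ϵ > 0. We seek δ > 0 with 0 < |x + 4| < δ ⇒ |x^2 − 16| < ϵ.
Factor: x^2 − 16 = (x + 4)(x - 4), so |x^2 − 16| = |x + 4|·|x - 4|.
Impose δ ≤ 1 so that |x| < 5; then |x - 4| ≤ 9.
Hence |x^2 − 16| ≤ 9|x + 4|, which is < ϵ once |x + 4| < ϵ/9.
Take δ = min(1, ϵ/9). If 0 < |x + 4| < δ then both bounds hold and |x^2 − 16| ≤ 9|x + 4| < 9·(ϵ/9) = ϵ.

δ = min(1, ϵ/9)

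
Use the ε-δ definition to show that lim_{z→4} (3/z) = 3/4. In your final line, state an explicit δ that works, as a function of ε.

δ = min(2, (8/3)ε)

Suppose ε > 0. We seek δ > 0 such that 0 < |z − 4| < δ implies |3/z − (3/4)| < ε.
|3/z − (3/4)| = 3·|4 − z|/(4·|z|) = 3|z − 4|/(4|z|).
Require δ ≤ 2 so that |z| > 4 − 2 = 2, hence 4|z| > 8.
Then |3/z − (3/4)| < 3|z − 4|/8, which is < ε when |z − 4| < (8/3)ε.
Take δ = min(2, (8/3)ε). Then 0 < |z − 4| < δ gives both |z − 4| < 2 and |z − 4| < (8/3)ε, so |3/z − (3/4)| < ε.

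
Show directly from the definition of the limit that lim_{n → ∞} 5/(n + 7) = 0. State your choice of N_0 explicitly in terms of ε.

N_0 = 5/ε

Let ε > 0 be given. For n ≥ 1, |5/(n + 7) − 0| = 5/(n + 7) ≤ 5/n.
We need 5/n < ε, i.e. n > 5/ε.
Take N_0 = 5/ε. If n > N_0 then |5/(n + 7)| ≤ 5/n < ε.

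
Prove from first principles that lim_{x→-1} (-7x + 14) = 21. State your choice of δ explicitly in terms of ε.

δ = ε/7

Fix ε > 0. We need δ > 0 so that 0 < |x + 1| < δ implies |(-7x + 14) − 21| < ε.
Since (-7x + 14) − 21 = -7(x + 1), we have |(-7x + 14) − 21| = 7|x + 1|.
So 7|x + 1| < ε exactly when |x + 1| < ε/7.
Take δ = ε/7. If 0 < |x + 1| < δ then |(-7x + 14) − 21| = 7|x + 1| < 7·(ε/7) = ε.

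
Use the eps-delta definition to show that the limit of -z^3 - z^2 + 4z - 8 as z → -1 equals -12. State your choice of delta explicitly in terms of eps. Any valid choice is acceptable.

Let eps > 0 be given. We want delta > 0 such that 0 < |z + 1| < delta implies |(-z^3 - z^2 + 4z - 8) + 12| < eps.
(-z^3 - z^2 + 4z - 8) + 12 = -z^3 - z^2 + 4z + 4 = (z + 1)(-z^2 + 4).
So |(-z^3 - z^2 + 4z - 8) + 12| = |z + 1|·|-z^2 + 4|.
Require delta ≤ 2. Then |z + 1| < 2 gives |z| < 3, and by the triangle inequality |-z^2 + 4| ≤ 3^2 + 4 = 13.
Hence |(-z^3 - z^2 + 4z - 8) + 12| ≤ 13|z + 1| < eps provided |z + 1| < eps/13.
Choosing delta = min(2, eps/13) ensures both conditions, hence |(-z^3 - z^2 + 4z - 8) + 12| < eps.

delta = min(2, eps/13)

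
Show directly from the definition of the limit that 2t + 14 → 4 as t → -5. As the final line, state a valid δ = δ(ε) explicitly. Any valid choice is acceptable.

Let ε > 0. We need δ > 0 so that 0 < |t + 5| < δ implies |(2t + 14) − 4| < ε.
|(2t + 14) − 4| = |2t + 10| = 2|t + 5|.
So 2|t + 5| < ε exactly when |t + 5| < ε/2.
Choosing δ = ε/2 gives |(2t + 14) − 4| = 2|t + 5| < ε whenever |t + 5| < δ.

δ = ε/2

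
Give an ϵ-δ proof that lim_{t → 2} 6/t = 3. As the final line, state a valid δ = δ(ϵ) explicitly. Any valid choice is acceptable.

Fix ϵ > 0. We seek δ > 0 such that 0 < |t − 2| < δ implies |6/t − 3| < ϵ.
|6/t − 3| = 6·|2 − t|/(2·|t|) = 6|t − 2|/(2|t|).
Require δ ≤ 1 so that |t| > 2 − 1 = 1, hence 2|t| > 2.
Then |6/t − 3| < 6|t − 2|/2, which is < ϵ when |t − 2| < (1/3)ϵ.
Take δ = min(1, (1/3)ϵ). Then 0 < |t − 2| < δ gives both |t − 2| < 1 and |t − 2| < (1/3)ϵ, so |6/t − 3| < ϵ.

δ = min(1, (1/3)ϵ)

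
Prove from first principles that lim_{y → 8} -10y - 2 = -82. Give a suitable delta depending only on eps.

Let eps > 0 be given. We need delta > 0 so that 0 < |y − 8| < delta implies |(-10y - 2) + 82| < eps.
|(-10y - 2) + 82| = |-10y + 80| = 10|y − 8|.
So 10|y − 8| < eps exactly when |y − 8| < eps/10.
Choosing delta = eps/10 gives |(-10y - 2) + 82| = 10|y − 8| < eps whenever |y − 8| < delta.

delta = eps/10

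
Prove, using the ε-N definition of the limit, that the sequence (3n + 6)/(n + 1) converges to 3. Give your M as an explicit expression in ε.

Suppose ε > 0. For n ≥ 1, |(3n + 6)/(n + 1) − 3| = |3|/((n + 1)) = 3/((n + 1)).
Since n + 1 ≥ n for n ≥ 1, this is ≤ 3/(n) = 3/n.
So |(3n + 6)/(n + 1) − 3| < ε whenever n > 3/ε.
Take M = 3/ε. If n > M then |(3n + 6)/(n + 1) − 3| ≤ 3/n < ε.

M = 3/ε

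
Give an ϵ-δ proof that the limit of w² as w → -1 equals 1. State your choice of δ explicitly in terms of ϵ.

Suppose ϵ > 0. We seek δ > 0 with 0 < |w + 1| < δ ⇒ |w² − 1| < ϵ.
Factor: w² − 1 = (w + 1)(w - 1), so |w² − 1| = |w + 1|·|w - 1|.
Restrict δ ≤ 2. Then |w + 1| < 2 gives |w| < 3, so by the triangle inequality |w - 1| ≤ 3 + 1 = 4.
Hence |w² − 1| ≤ 4|w + 1|, which is < ϵ once |w + 1| < ϵ/4.
Take δ = min(2, ϵ/4). If 0 < |w + 1| < δ then both bounds hold and |w² − 1| ≤ 4|w + 1| < 4·(ϵ/4) = ϵ.

δ = min(2, ϵ/4)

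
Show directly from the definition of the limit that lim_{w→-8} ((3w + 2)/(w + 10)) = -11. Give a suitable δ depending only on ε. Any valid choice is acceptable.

Suppose ε > 0. We want δ > 0 with 0 < |w + 8| < δ ⇒ |(3w + 2)/(w + 10) + 11| < ε.
Combining over a common denominator, (3w + 2)/(w + 10) + 11 = [(3w + 2)·2 − (-22)·(w + 10)] / [2·(w + 10)] = 28(w + 8) / (2(w + 10)).
So |(3w + 2)/(w + 10) + 11| = 28|w + 8| / (2·|w + 10|).
Restrict δ ≤ 1. Then |w + 8| < 1 gives |w + 10| = |(w + 8) + 2| ≥ 2 − 1 = 1.
Hence |(3w + 2)/(w + 10) + 11| < 28|w + 8|/(2·1) = 14|w + 8|, which is < ε once |w + 8| < (1/14)ε.
Take δ = min(1, (1/14)ε). Then 0 < |w + 8| < δ forces both bounds, so |(3w + 2)/(w + 10) + 11| < ε.

δ = min(1, (1/14)ε)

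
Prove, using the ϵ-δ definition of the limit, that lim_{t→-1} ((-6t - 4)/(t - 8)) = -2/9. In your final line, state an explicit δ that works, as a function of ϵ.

δ = min(9/2, (81/104)ϵ)

Let ϵ > 0 be given. We want δ > 0 with 0 < |t + 1| < δ ⇒ |(-6t - 4)/(t - 8) + 2/9| < ϵ.
Combining over a common denominator, (-6t - 4)/(t - 8) + 2/9 = [(-6t - 4)·(-9) − 2·(t - 8)] / [(-9)·(t - 8)] = 52(t + 1) / ((-9)(t - 8)).
So |(-6t - 4)/(t - 8) + 2/9| = 52|t + 1| / (9·|t − 8|).
Require δ ≤ 9/2, so |t − 8| ≥ |-9| − |t + 1| > 9 − 9/2 = 9/2.
Hence |(-6t - 4)/(t - 8) + 2/9| < 52|t + 1|/(9·(9/2)) = (104/81)|t + 1|, which is < ϵ once |t + 1| < (81/104)ϵ.
Take δ = min(9/2, (81/104)ϵ). Then 0 < |t + 1| < δ forces both bounds, so |(-6t - 4)/(t - 8) + 2/9| < ϵ.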